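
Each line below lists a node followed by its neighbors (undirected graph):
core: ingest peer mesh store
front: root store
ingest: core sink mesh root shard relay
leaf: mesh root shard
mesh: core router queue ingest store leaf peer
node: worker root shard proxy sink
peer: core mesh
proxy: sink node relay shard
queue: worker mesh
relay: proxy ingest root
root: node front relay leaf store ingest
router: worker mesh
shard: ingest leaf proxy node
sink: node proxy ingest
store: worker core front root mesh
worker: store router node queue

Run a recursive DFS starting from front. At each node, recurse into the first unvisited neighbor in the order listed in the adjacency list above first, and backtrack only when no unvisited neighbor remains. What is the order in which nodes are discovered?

front → root → node → worker → store → core → ingest → sink → proxy → relay → shard → leaf → mesh → router → queue → peer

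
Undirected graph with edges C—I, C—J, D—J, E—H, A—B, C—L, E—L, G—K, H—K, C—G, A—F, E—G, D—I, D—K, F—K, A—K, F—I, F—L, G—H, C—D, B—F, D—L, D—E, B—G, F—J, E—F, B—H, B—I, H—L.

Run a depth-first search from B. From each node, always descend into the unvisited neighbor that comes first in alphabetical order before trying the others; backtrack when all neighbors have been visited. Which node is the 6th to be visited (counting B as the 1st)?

Visit B
B → A
A → F
F → E
E → D
D → C
C → G
G → H
H → K
H → L
C → I
C → J

Visit order: B, A, F, E, D, C, G, H, K, L, I, J

C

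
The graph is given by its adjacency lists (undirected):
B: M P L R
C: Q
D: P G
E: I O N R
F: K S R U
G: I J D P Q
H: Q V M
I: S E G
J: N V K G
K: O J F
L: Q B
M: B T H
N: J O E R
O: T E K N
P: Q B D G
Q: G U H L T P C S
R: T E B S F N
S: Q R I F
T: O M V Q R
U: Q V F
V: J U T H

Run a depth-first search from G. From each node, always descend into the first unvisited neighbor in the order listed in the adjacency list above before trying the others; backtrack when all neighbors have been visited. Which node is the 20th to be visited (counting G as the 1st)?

Visit G
G → I
I → S
S → Q
Q → U
U → V
V → J
J → N
N → O
O → T
T → M
M → B
B → P
P → D
B → L
B → R
R → E
R → F
F → K
M → H
Q → C

Visit order: G, I, S, Q, U, V, J, N, O, T, M, B, P, D, L, R, E, F, K, H, C

H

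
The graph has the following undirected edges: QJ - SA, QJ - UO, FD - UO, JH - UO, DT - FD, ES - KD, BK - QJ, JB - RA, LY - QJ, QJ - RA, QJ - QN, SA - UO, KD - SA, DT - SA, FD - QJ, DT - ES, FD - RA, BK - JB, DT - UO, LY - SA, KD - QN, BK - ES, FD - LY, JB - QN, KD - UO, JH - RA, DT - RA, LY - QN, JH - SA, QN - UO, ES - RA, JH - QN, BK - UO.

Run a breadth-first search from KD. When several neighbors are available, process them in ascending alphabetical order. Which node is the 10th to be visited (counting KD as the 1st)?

JH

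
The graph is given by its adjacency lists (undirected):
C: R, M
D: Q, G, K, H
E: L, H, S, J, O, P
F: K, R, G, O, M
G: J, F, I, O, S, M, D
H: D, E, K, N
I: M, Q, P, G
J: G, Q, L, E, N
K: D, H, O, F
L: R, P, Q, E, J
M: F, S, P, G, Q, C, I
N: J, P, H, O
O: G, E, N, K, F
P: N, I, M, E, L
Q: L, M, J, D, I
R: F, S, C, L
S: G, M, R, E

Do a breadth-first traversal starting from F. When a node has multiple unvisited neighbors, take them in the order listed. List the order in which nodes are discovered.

F -> K -> R -> G -> O -> M -> D -> H -> S -> C -> L -> J -> I -> E -> N -> P -> Q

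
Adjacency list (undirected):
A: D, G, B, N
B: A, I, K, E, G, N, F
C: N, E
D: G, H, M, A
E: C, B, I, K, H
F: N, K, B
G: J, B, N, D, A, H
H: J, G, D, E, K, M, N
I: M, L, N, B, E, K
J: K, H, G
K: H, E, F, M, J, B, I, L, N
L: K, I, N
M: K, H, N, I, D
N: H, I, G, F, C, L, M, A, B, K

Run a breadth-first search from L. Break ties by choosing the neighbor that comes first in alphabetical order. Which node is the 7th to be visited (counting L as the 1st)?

Visit L; enqueue I, K, N → queue [I, K, N]
Visit I; enqueue B, E, M → queue [K, N, B, E, M]
Visit K; enqueue F, H, J → queue [N, B, E, M, F, H, J]
Visit N; enqueue A, C, G → queue [B, E, M, F, H, J, A, C, G]
Visit B → queue [E, M, F, H, J, A, C, G]
Visit E → queue [M, F, H, J, A, C, G]
Visit M; enqueue D → queue [F, H, J, A, C, G, D]
Visit F → queue [H, J, A, C, G, D]
Visit H → queue [J, A, C, G, D]
Visit J → queue [A, C, G, D]
Visit A → queue [C, G, D]
Visit C → queue [G, D]
Visit G → queue [D]
Visit D → queue []

Visit order: L, I, K, N, B, E, M, F, H, J, A, C, G, D

M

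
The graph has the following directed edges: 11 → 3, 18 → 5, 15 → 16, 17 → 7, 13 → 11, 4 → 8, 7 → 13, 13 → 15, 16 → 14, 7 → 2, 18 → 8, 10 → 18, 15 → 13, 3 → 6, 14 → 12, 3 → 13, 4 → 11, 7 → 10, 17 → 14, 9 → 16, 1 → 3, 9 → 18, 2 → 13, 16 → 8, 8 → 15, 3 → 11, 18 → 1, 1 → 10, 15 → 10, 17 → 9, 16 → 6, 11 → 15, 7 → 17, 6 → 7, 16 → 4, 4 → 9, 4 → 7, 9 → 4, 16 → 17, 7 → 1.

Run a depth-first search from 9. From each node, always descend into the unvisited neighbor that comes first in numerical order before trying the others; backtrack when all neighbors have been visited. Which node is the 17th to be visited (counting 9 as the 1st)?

Visit 9
9 → 4
4 → 7
7 → 1
1 → 3
3 → 6
3 → 11
11 → 15
15 → 10
10 → 18
18 → 5
18 → 8
15 → 13
15 → 16
16 → 14
14 → 12
16 → 17
7 → 2

Visit order: 9, 4, 7, 1, 3, 6, 11, 15, 10, 18, 5, 8, 13, 16, 14, 12, 17, 2

17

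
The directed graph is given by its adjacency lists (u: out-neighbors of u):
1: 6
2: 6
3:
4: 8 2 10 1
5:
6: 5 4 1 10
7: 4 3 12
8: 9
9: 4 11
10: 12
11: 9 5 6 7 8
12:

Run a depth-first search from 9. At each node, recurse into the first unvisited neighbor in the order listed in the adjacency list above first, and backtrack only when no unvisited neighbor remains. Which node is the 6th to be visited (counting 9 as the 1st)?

Visit 9
9 → 4
4 → 8
4 → 2
2 → 6
6 → 5
6 → 1
6 → 10
10 → 12
9 → 11
11 → 7
7 → 3

Visit order: 9, 4, 8, 2, 6, 5, 1, 10, 12, 11, 7, 3

5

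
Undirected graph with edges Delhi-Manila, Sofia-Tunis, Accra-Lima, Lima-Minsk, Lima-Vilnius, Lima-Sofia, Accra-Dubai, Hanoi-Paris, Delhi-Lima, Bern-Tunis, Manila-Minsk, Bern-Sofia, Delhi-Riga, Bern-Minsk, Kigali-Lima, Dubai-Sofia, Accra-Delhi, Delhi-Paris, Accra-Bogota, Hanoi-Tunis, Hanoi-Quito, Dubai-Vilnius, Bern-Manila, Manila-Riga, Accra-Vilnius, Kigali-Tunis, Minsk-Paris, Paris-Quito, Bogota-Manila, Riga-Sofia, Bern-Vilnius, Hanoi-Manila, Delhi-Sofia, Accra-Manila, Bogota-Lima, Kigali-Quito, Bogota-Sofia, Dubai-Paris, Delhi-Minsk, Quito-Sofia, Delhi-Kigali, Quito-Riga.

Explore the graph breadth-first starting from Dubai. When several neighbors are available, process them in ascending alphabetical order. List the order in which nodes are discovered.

Dubai → Accra → Paris → Sofia → Vilnius → Bogota → Delhi → Lima → Manila → Hanoi → Minsk → Quito → Bern → Riga → Tunis → Kigali

Visit Dubai; enqueue Accra, Paris, Sofia, Vilnius → queue [Accra, Paris, Sofia, Vilnius]
Visit Accra; enqueue Bogota, Delhi, Lima, Manila → queue [Paris, Sofia, Vilnius, Bogota, Delhi, Lima, Manila]
Visit Paris; enqueue Hanoi, Minsk, Quito → queue [Sofia, Vilnius, Bogota, Delhi, Lima, Manila, Hanoi, Minsk, Quito]
Visit Sofia; enqueue Bern, Riga, Tunis → queue [Vilnius, Bogota, Delhi, Lima, Manila, Hanoi, Minsk, Quito, Bern, Riga, Tunis]
Visit Vilnius → queue [Bogota, Delhi, Lima, Manila, Hanoi, Minsk, Quito, Bern, Riga, Tunis]
Visit Bogota → queue [Delhi, Lima, Manila, Hanoi, Minsk, Quito, Bern, Riga, Tunis]
Visit Delhi; enqueue Kigali → queue [Lima, Manila, Hanoi, Minsk, Quito, Bern, Riga, Tunis, Kigali]
Visit Lima → queue [Manila, Hanoi, Minsk, Quito, Bern, Riga, Tunis, Kigali]
Visit Manila → queue [Hanoi, Minsk, Quito, Bern, Riga, Tunis, Kigali]
Visit Hanoi → queue [Minsk, Quito, Bern, Riga, Tunis, Kigali]
Visit Minsk → queue [Quito, Bern, Riga, Tunis, Kigali]
Visit Quito → queue [Bern, Riga, Tunis, Kigali]
Visit Bern → queue [Riga, Tunis, Kigali]
Visit Riga → queue [Tunis, Kigali]
Visit Tunis → queue [Kigali]
Visit Kigali → queue []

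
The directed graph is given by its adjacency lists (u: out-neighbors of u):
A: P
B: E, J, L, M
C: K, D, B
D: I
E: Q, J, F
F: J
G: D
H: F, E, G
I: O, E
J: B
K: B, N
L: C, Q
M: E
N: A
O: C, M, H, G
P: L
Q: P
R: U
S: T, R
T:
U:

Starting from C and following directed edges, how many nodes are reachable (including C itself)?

BFS from C visits: C, K, D, B, N, I, E, J, L, M, A, O, Q, F, P, H, G
Reachable nodes: 17 of 21 total.

17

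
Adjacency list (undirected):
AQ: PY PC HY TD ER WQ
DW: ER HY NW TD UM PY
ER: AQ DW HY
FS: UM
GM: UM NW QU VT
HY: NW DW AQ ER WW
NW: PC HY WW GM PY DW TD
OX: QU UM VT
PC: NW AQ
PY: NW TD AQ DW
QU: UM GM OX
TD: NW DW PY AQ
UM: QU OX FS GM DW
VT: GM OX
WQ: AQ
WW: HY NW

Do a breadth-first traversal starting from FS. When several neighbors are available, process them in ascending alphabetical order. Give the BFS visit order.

FS UM DW GM OX QU ER HY NW PY TD VT AQ WW PC WQ

Visit FS; enqueue UM → queue [UM]
Visit UM; enqueue DW, GM, OX, QU → queue [DW, GM, OX, QU]
Visit DW; enqueue ER, HY, NW, PY, TD → queue [GM, OX, QU, ER, HY, NW, PY, TD]
Visit GM; enqueue VT → queue [OX, QU, ER, HY, NW, PY, TD, VT]
Visit OX → queue [QU, ER, HY, NW, PY, TD, VT]
Visit QU → queue [ER, HY, NW, PY, TD, VT]
Visit ER; enqueue AQ → queue [HY, NW, PY, TD, VT, AQ]
Visit HY; enqueue WW → queue [NW, PY, TD, VT, AQ, WW]
Visit NW; enqueue PC → queue [PY, TD, VT, AQ, WW, PC]
Visit PY → queue [TD, VT, AQ, WW, PC]
Visit TD → queue [VT, AQ, WW, PC]
Visit VT → queue [AQ, WW, PC]
Visit AQ; enqueue WQ → queue [WW, PC, WQ]
Visit WW → queue [PC, WQ]
Visit PC → queue [WQ]
Visit WQ → queue []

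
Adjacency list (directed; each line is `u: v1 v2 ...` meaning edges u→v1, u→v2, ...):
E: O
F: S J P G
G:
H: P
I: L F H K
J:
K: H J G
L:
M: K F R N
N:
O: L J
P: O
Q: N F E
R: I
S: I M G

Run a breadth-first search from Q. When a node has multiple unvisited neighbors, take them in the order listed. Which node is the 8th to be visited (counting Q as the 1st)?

Visit Q; enqueue N, F, E → queue [N, F, E]
Visit N → queue [F, E]
Visit F; enqueue S, J, P, G → queue [E, S, J, P, G]
Visit E; enqueue O → queue [S, J, P, G, O]
Visit S; enqueue I, M → queue [J, P, G, O, I, M]
Visit J → queue [P, G, O, I, M]
Visit P → queue [G, O, I, M]
Visit G → queue [O, I, M]
Visit O; enqueue L → queue [I, M, L]
Visit I; enqueue H, K → queue [M, L, H, K]
Visit M; enqueue R → queue [L, H, K, R]
Visit L → queue [H, K, R]
Visit H → queue [K, R]
Visit K → queue [R]
Visit R → queue []

Visit order: Q, N, F, E, S, J, P, G, O, I, M, L, H, K, R

G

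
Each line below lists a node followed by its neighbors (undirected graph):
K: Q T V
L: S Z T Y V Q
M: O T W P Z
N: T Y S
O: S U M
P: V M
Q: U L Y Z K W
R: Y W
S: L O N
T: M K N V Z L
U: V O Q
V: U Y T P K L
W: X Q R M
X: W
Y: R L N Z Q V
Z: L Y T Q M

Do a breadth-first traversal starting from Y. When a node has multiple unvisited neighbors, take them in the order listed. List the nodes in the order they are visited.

Y → R → L → N → Z → Q → V → W → S → T → M → U → K → P → X → O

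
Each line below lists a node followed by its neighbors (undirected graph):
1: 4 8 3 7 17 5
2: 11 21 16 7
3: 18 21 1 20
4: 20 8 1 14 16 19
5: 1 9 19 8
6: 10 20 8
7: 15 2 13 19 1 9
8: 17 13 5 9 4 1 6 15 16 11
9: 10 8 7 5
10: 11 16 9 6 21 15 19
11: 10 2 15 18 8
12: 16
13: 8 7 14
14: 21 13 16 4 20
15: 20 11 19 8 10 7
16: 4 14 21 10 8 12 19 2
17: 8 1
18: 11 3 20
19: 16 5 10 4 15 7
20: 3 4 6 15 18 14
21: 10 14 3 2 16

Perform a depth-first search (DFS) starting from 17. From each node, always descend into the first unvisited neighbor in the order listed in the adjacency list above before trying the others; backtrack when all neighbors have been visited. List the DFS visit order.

17 → 8 → 13 → 7 → 15 → 20 → 3 → 18 → 11 → 10 → 16 → 4 → 1 → 5 → 9 → 19 → 14 → 21 → 2 → 12 → 6

Visit 17
17 → 8
8 → 13
13 → 7
7 → 15
15 → 20
20 → 3
3 → 18
18 → 11
11 → 10
10 → 16
16 → 4
4 → 1
1 → 5
5 → 9
5 → 19
4 → 14
14 → 21
21 → 2
16 → 12
10 → 6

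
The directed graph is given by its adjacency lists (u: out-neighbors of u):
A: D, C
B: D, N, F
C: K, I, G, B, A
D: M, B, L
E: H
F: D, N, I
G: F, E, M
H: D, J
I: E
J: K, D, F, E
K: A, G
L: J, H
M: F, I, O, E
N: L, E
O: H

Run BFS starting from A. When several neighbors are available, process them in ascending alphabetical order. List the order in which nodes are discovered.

Visit A; enqueue C, D → queue [C, D]
Visit C; enqueue B, G, I, K → queue [D, B, G, I, K]
Visit D; enqueue L, M → queue [B, G, I, K, L, M]
Visit B; enqueue F, N → queue [G, I, K, L, M, F, N]
Visit G; enqueue E → queue [I, K, L, M, F, N, E]
Visit I → queue [K, L, M, F, N, E]
Visit K → queue [L, M, F, N, E]
Visit L; enqueue H, J → queue [M, F, N, E, H, J]
Visit M; enqueue O → queue [F, N, E, H, J, O]
Visit F → queue [N, E, H, J, O]
Visit N → queue [E, H, J, O]
Visit E → queue [H, J, O]
Visit H → queue [J, O]
Visit J → queue [O]
Visit O → queue []

A → C → D → B → G → I → K → L → M → F → N → E → H → J → O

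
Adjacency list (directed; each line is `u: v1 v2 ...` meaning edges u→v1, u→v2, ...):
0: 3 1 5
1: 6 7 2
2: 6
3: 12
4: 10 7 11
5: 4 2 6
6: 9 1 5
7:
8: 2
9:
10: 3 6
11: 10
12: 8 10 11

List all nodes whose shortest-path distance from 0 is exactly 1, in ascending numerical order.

1, 3, 5

Level 0: 0
Level 1: 1, 3, 5
Level 2: 2, 4, 6, 7, 12
Level 3: 8, 9, 10, 11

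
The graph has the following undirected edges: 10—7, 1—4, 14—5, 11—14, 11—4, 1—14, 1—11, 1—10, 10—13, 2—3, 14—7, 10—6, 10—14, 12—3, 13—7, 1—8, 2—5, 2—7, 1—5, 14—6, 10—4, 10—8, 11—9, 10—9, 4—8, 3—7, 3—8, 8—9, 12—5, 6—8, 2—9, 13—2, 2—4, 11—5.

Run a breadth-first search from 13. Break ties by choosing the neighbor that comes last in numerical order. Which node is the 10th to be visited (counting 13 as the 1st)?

Visit 13; enqueue 10, 7, 2 → queue [10, 7, 2]
Visit 10; enqueue 14, 9, 8, 6, 4, 1 → queue [7, 2, 14, 9, 8, 6, 4, 1]
Visit 7; enqueue 3 → queue [2, 14, 9, 8, 6, 4, 1, 3]
Visit 2; enqueue 5 → queue [14, 9, 8, 6, 4, 1, 3, 5]
Visit 14; enqueue 11 → queue [9, 8, 6, 4, 1, 3, 5, 11]
Visit 9 → queue [8, 6, 4, 1, 3, 5, 11]
Visit 8 → queue [6, 4, 1, 3, 5, 11]
Visit 6 → queue [4, 1, 3, 5, 11]
Visit 4 → queue [1, 3, 5, 11]
Visit 1 → queue [3, 5, 11]
Visit 3; enqueue 12 → queue [5, 11, 12]
Visit 5 → queue [11, 12]
Visit 11 → queue [12]
Visit 12 → queue []

Visit order: 13, 10, 7, 2, 14, 9, 8, 6, 4, 1, 3, 5, 11, 12

1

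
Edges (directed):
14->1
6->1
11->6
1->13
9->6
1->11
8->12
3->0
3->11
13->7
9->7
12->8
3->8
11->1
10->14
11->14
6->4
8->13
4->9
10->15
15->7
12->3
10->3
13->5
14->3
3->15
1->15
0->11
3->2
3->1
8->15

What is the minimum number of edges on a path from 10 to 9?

5

Level 0: 10
Level 1: 3, 14, 15
Level 2: 0, 1, 2, 7, 8, 11
Level 3: 6, 12, 13
Level 4: 4, 5
Level 5: 9
9 first appears at level 5.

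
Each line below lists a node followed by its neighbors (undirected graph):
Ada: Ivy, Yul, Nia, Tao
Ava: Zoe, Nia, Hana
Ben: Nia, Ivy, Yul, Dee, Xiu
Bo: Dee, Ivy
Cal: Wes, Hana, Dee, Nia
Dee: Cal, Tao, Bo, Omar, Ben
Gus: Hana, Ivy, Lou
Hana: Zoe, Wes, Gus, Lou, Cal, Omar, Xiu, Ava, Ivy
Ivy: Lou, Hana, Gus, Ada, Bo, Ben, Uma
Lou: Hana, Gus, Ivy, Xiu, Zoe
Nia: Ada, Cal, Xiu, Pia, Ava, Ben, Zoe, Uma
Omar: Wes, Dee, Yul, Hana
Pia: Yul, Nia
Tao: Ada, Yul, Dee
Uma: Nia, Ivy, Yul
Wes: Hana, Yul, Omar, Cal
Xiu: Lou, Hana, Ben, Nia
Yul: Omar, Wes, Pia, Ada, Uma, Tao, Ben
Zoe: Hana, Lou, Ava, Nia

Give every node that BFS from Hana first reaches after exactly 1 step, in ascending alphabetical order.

Ava, Cal, Gus, Ivy, Lou, Omar, Wes, Xiu, Zoe

Level 0: Hana
Level 1: Ava, Cal, Gus, Ivy, Lou, Omar, Wes, Xiu, Zoe
Level 2: Ada, Ben, Bo, Dee, Nia, Uma, Yul
Level 3: Pia, Tao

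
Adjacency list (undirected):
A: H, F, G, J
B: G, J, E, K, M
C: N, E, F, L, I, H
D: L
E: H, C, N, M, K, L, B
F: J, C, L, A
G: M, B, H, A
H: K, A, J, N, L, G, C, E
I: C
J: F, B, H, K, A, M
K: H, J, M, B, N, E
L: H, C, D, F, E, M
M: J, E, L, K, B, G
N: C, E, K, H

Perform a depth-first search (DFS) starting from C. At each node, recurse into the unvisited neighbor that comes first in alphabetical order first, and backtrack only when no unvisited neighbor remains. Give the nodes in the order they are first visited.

C, E, B, G, A, F, J, H, K, M, L, D, N, I

Visit C
C → E
E → B
B → G
G → A
A → F
F → J
J → H
H → K
K → M
M → L
L → D
K → N
C → I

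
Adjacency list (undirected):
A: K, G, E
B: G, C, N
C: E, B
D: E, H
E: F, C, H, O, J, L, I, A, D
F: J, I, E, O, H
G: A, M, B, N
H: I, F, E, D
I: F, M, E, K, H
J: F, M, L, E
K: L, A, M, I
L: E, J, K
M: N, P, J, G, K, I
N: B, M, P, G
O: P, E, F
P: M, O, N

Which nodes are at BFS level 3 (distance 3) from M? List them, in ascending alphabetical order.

C, D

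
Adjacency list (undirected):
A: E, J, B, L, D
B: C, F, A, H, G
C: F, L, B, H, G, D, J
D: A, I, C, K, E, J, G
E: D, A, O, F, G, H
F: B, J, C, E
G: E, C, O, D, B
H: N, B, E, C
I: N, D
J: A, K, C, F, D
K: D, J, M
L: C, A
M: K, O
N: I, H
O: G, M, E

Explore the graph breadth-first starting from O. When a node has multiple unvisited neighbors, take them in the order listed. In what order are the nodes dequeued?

O → G → M → E → C → D → B → K → A → F → H → L → J → I → N

Visit O; enqueue G, M, E → queue [G, M, E]
Visit G; enqueue C, D, B → queue [M, E, C, D, B]
Visit M; enqueue K → queue [E, C, D, B, K]
Visit E; enqueue A, F, H → queue [C, D, B, K, A, F, H]
Visit C; enqueue L, J → queue [D, B, K, A, F, H, L, J]
Visit D; enqueue I → queue [B, K, A, F, H, L, J, I]
Visit B → queue [K, A, F, H, L, J, I]
Visit K → queue [A, F, H, L, J, I]
Visit A → queue [F, H, L, J, I]
Visit F → queue [H, L, J, I]
Visit H; enqueue N → queue [L, J, I, N]
Visit L → queue [J, I, N]
Visit J → queue [I, N]
Visit I → queue [N]
Visit N → queue []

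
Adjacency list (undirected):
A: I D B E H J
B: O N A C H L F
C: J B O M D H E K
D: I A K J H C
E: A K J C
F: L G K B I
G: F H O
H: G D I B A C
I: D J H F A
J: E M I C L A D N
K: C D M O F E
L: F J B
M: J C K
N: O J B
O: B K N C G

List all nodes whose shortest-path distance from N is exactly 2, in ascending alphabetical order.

A, C, D, E, F, G, H, I, K, L, M

Level 0: N
Level 1: B, J, O
Level 2: A, C, D, E, F, G, H, I, K, L, M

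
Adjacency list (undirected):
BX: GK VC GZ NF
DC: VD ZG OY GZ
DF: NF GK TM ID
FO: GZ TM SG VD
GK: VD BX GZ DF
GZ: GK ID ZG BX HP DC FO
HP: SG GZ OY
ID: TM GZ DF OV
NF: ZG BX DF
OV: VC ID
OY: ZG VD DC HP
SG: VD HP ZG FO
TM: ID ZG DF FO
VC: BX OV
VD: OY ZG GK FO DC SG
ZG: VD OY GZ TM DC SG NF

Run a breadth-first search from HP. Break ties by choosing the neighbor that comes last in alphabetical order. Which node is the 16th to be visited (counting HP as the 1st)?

Visit HP; enqueue SG, OY, GZ → queue [SG, OY, GZ]
Visit SG; enqueue ZG, VD, FO → queue [OY, GZ, ZG, VD, FO]
Visit OY; enqueue DC → queue [GZ, ZG, VD, FO, DC]
Visit GZ; enqueue ID, GK, BX → queue [ZG, VD, FO, DC, ID, GK, BX]
Visit ZG; enqueue TM, NF → queue [VD, FO, DC, ID, GK, BX, TM, NF]
Visit VD → queue [FO, DC, ID, GK, BX, TM, NF]
Visit FO → queue [DC, ID, GK, BX, TM, NF]
Visit DC → queue [ID, GK, BX, TM, NF]
Visit ID; enqueue OV, DF → queue [GK, BX, TM, NF, OV, DF]
Visit GK → queue [BX, TM, NF, OV, DF]
Visit BX; enqueue VC → queue [TM, NF, OV, DF, VC]
Visit TM → queue [NF, OV, DF, VC]
Visit NF → queue [OV, DF, VC]
Visit OV → queue [DF, VC]
Visit DF → queue [VC]
Visit VC → queue []

Visit order: HP, SG, OY, GZ, ZG, VD, FO, DC, ID, GK, BX, TM, NF, OV, DF, VC

VC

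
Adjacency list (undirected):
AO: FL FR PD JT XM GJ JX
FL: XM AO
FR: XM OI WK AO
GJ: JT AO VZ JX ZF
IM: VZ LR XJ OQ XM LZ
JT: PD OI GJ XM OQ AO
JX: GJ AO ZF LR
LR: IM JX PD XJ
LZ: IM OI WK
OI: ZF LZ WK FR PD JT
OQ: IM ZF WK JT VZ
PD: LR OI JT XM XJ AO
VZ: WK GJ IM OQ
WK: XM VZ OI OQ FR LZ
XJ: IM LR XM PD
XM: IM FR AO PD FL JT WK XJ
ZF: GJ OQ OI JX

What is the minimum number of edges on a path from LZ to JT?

Level 0: LZ
Level 1: IM, OI, WK
Level 2: FR, JT, LR, OQ, PD, VZ, XJ, XM, ZF
Level 3: AO, FL, GJ, JX
JT first appears at level 2.

2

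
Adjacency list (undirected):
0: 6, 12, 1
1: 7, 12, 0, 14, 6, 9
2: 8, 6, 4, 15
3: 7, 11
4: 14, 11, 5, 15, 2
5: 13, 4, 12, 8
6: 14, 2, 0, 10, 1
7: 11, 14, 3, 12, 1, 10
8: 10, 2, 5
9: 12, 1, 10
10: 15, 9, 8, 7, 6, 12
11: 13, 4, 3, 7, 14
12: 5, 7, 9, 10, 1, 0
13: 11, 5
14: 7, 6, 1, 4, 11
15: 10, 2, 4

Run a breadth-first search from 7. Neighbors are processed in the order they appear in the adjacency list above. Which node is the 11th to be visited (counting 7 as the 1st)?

Visit 7; enqueue 11, 14, 3, 12, 1, 10 → queue [11, 14, 3, 12, 1, 10]
Visit 11; enqueue 13, 4 → queue [14, 3, 12, 1, 10, 13, 4]
Visit 14; enqueue 6 → queue [3, 12, 1, 10, 13, 4, 6]
Visit 3 → queue [12, 1, 10, 13, 4, 6]
Visit 12; enqueue 5, 9, 0 → queue [1, 10, 13, 4, 6, 5, 9, 0]
Visit 1 → queue [10, 13, 4, 6, 5, 9, 0]
Visit 10; enqueue 15, 8 → queue [13, 4, 6, 5, 9, 0, 15, 8]
Visit 13 → queue [4, 6, 5, 9, 0, 15, 8]
Visit 4; enqueue 2 → queue [6, 5, 9, 0, 15, 8, 2]
Visit 6 → queue [5, 9, 0, 15, 8, 2]
Visit 5 → queue [9, 0, 15, 8, 2]
Visit 9 → queue [0, 15, 8, 2]
Visit 0 → queue [15, 8, 2]
Visit 15 → queue [8, 2]
Visit 8 → queue [2]
Visit 2 → queue []

Visit order: 7, 11, 14, 3, 12, 1, 10, 13, 4, 6, 5, 9, 0, 15, 8, 2

5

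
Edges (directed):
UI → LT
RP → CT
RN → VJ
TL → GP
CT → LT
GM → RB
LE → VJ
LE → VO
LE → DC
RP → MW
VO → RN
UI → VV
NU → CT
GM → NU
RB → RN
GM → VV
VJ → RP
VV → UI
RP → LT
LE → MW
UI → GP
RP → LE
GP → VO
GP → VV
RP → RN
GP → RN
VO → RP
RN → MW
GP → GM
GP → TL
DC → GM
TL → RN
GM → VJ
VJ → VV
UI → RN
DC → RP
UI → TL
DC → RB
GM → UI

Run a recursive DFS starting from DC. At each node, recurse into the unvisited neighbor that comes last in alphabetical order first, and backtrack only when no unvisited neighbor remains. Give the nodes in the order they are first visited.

DC RP RN VJ VV UI TL GP VO GM RB NU CT LT MW LE

Visit DC
DC → RP
RP → RN
RN → VJ
VJ → VV
VV → UI
UI → TL
TL → GP
GP → VO
GP → GM
GM → RB
GM → NU
NU → CT
CT → LT
RN → MW
RP → LE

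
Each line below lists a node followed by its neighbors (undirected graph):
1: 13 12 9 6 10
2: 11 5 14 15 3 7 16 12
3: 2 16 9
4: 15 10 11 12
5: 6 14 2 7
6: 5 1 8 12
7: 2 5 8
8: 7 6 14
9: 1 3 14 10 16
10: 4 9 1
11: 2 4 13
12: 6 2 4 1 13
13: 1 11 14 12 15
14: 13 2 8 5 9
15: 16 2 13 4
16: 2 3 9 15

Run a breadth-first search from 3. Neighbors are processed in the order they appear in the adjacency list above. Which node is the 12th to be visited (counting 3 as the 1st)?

10

Visit 3; enqueue 2, 16, 9 → queue [2, 16, 9]
Visit 2; enqueue 11, 5, 14, 15, 7, 12 → queue [16, 9, 11, 5, 14, 15, 7, 12]
Visit 16 → queue [9, 11, 5, 14, 15, 7, 12]
Visit 9; enqueue 1, 10 → queue [11, 5, 14, 15, 7, 12, 1, 10]
Visit 11; enqueue 4, 13 → queue [5, 14, 15, 7, 12, 1, 10, 4, 13]
Visit 5; enqueue 6 → queue [14, 15, 7, 12, 1, 10, 4, 13, 6]
Visit 14; enqueue 8 → queue [15, 7, 12, 1, 10, 4, 13, 6, 8]
Visit 15 → queue [7, 12, 1, 10, 4, 13, 6, 8]
Visit 7 → queue [12, 1, 10, 4, 13, 6, 8]
Visit 12 → queue [1, 10, 4, 13, 6, 8]
Visit 1 → queue [10, 4, 13, 6, 8]
Visit 10 → queue [4, 13, 6, 8]
Visit 4 → queue [13, 6, 8]
Visit 13 → queue [6, 8]
Visit 6 → queue [8]
Visit 8 → queue []

Visit order: 3, 2, 16, 9, 11, 5, 14, 15, 7, 12, 1, 10, 4, 13, 6, 8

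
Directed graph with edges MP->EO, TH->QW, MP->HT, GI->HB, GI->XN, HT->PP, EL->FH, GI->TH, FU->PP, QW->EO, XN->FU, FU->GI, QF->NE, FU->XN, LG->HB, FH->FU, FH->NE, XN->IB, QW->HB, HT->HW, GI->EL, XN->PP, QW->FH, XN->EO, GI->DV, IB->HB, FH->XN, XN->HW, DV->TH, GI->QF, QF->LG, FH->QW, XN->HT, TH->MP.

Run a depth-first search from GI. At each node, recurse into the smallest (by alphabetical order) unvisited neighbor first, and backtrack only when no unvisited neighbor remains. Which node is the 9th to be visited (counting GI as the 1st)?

Visit GI
GI → DV
DV → TH
TH → MP
MP → EO
MP → HT
HT → HW
HT → PP
TH → QW
QW → FH
FH → FU
FU → XN
XN → IB
IB → HB
FH → NE
GI → EL
GI → QF
QF → LG

Visit order: GI, DV, TH, MP, EO, HT, HW, PP, QW, FH, FU, XN, IB, HB, NE, EL, QF, LG

QW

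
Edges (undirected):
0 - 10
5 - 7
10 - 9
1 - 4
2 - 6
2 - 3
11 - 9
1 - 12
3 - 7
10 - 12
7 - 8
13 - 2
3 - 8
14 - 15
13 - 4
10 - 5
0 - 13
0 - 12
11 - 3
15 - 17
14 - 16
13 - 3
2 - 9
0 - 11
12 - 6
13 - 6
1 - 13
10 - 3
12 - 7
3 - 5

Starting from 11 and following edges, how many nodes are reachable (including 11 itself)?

14

BFS from 11 visits: 11, 0, 3, 9, 10, 12, 13, 2, 5, 7, 8, 1, 6, 4
Reachable nodes: 14 of 18 total.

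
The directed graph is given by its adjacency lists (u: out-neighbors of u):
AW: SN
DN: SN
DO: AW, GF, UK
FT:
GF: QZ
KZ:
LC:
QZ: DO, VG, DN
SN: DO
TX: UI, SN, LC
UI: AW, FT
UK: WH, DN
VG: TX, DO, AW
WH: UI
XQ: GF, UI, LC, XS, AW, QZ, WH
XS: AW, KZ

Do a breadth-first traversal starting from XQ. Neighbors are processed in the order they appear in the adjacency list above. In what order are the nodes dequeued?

Visit XQ; enqueue GF, UI, LC, XS, AW, QZ, WH → queue [GF, UI, LC, XS, AW, QZ, WH]
Visit GF → queue [UI, LC, XS, AW, QZ, WH]
Visit UI; enqueue FT → queue [LC, XS, AW, QZ, WH, FT]
Visit LC → queue [XS, AW, QZ, WH, FT]
Visit XS; enqueue KZ → queue [AW, QZ, WH, FT, KZ]
Visit AW; enqueue SN → queue [QZ, WH, FT, KZ, SN]
Visit QZ; enqueue DO, VG, DN → queue [WH, FT, KZ, SN, DO, VG, DN]
Visit WH → queue [FT, KZ, SN, DO, VG, DN]
Visit FT → queue [KZ, SN, DO, VG, DN]
Visit KZ → queue [SN, DO, VG, DN]
Visit SN → queue [DO, VG, DN]
Visit DO; enqueue UK → queue [VG, DN, UK]
Visit VG; enqueue TX → queue [DN, UK, TX]
Visit DN → queue [UK, TX]
Visit UK → queue [TX]
Visit TX → queue []

XQ → GF → UI → LC → XS → AW → QZ → WH → FT → KZ → SN → DO → VG → DN → UK → TX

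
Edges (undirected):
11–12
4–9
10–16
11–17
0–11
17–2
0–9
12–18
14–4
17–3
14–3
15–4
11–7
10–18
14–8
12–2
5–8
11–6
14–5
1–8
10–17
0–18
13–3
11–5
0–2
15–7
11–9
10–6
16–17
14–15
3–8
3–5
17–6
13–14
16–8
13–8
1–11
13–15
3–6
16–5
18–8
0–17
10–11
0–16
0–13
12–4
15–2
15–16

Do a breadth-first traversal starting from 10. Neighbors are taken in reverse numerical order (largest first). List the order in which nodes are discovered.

10 18 17 16 11 6 12 8 0 3 2 15 5 9 7 1 4 14 13

Visit 10; enqueue 18, 17, 16, 11, 6 → queue [18, 17, 16, 11, 6]
Visit 18; enqueue 12, 8, 0 → queue [17, 16, 11, 6, 12, 8, 0]
Visit 17; enqueue 3, 2 → queue [16, 11, 6, 12, 8, 0, 3, 2]
Visit 16; enqueue 15, 5 → queue [11, 6, 12, 8, 0, 3, 2, 15, 5]
Visit 11; enqueue 9, 7, 1 → queue [6, 12, 8, 0, 3, 2, 15, 5, 9, 7, 1]
Visit 6 → queue [12, 8, 0, 3, 2, 15, 5, 9, 7, 1]
Visit 12; enqueue 4 → queue [8, 0, 3, 2, 15, 5, 9, 7, 1, 4]
Visit 8; enqueue 14, 13 → queue [0, 3, 2, 15, 5, 9, 7, 1, 4, 14, 13]
Visit 0 → queue [3, 2, 15, 5, 9, 7, 1, 4, 14, 13]
Visit 3 → queue [2, 15, 5, 9, 7, 1, 4, 14, 13]
Visit 2 → queue [15, 5, 9, 7, 1, 4, 14, 13]
Visit 15 → queue [5, 9, 7, 1, 4, 14, 13]
Visit 5 → queue [9, 7, 1, 4, 14, 13]
Visit 9 → queue [7, 1, 4, 14, 13]
Visit 7 → queue [1, 4, 14, 13]
Visit 1 → queue [4, 14, 13]
Visit 4 → queue [14, 13]
Visit 14 → queue [13]
Visit 13 → queue []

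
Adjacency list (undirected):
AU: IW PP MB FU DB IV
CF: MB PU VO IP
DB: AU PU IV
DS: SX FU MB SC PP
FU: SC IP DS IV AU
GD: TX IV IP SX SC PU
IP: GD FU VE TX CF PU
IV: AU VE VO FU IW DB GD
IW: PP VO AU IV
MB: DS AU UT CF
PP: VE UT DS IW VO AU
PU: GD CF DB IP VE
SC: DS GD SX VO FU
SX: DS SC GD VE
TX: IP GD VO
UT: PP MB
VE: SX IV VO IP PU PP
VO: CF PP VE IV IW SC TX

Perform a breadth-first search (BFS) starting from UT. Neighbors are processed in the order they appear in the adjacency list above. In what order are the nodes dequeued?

Visit UT; enqueue PP, MB → queue [PP, MB]
Visit PP; enqueue VE, DS, IW, VO, AU → queue [MB, VE, DS, IW, VO, AU]
Visit MB; enqueue CF → queue [VE, DS, IW, VO, AU, CF]
Visit VE; enqueue SX, IV, IP, PU → queue [DS, IW, VO, AU, CF, SX, IV, IP, PU]
Visit DS; enqueue FU, SC → queue [IW, VO, AU, CF, SX, IV, IP, PU, FU, SC]
Visit IW → queue [VO, AU, CF, SX, IV, IP, PU, FU, SC]
Visit VO; enqueue TX → queue [AU, CF, SX, IV, IP, PU, FU, SC, TX]
Visit AU; enqueue DB → queue [CF, SX, IV, IP, PU, FU, SC, TX, DB]
Visit CF → queue [SX, IV, IP, PU, FU, SC, TX, DB]
Visit SX; enqueue GD → queue [IV, IP, PU, FU, SC, TX, DB, GD]
Visit IV → queue [IP, PU, FU, SC, TX, DB, GD]
Visit IP → queue [PU, FU, SC, TX, DB, GD]
Visit PU → queue [FU, SC, TX, DB, GD]
Visit FU → queue [SC, TX, DB, GD]
Visit SC → queue [TX, DB, GD]
Visit TX → queue [DB, GD]
Visit DB → queue [GD]
Visit GD → queue []

UT -> PP -> MB -> VE -> DS -> IW -> VO -> AU -> CF -> SX -> IV -> IP -> PU -> FU -> SC -> TX -> DB -> GD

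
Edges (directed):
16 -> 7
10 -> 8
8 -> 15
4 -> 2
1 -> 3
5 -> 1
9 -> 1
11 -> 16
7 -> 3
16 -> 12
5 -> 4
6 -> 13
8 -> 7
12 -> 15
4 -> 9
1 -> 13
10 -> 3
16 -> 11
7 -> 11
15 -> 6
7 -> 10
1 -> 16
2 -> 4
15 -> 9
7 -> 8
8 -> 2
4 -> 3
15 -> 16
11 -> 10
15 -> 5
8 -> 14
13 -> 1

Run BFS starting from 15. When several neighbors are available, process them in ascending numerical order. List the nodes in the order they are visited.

15, 5, 6, 9, 16, 1, 4, 13, 7, 11, 12, 3, 2, 8, 10, 14

Visit 15; enqueue 5, 6, 9, 16 → queue [5, 6, 9, 16]
Visit 5; enqueue 1, 4 → queue [6, 9, 16, 1, 4]
Visit 6; enqueue 13 → queue [9, 16, 1, 4, 13]
Visit 9 → queue [16, 1, 4, 13]
Visit 16; enqueue 7, 11, 12 → queue [1, 4, 13, 7, 11, 12]
Visit 1; enqueue 3 → queue [4, 13, 7, 11, 12, 3]
Visit 4; enqueue 2 → queue [13, 7, 11, 12, 3, 2]
Visit 13 → queue [7, 11, 12, 3, 2]
Visit 7; enqueue 8, 10 → queue [11, 12, 3, 2, 8, 10]
Visit 11 → queue [12, 3, 2, 8, 10]
Visit 12 → queue [3, 2, 8, 10]
Visit 3 → queue [2, 8, 10]
Visit 2 → queue [8, 10]
Visit 8; enqueue 14 → queue [10, 14]
Visit 10 → queue [14]
Visit 14 → queue []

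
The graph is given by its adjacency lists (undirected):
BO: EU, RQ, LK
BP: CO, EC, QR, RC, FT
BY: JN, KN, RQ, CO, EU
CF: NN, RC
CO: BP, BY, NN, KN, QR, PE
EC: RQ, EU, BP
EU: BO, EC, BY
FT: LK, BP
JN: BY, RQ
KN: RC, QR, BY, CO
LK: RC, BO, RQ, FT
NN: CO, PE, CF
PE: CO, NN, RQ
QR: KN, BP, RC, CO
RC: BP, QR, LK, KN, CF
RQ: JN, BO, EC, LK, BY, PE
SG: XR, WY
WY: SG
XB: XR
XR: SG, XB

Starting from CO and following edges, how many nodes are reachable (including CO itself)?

BFS from CO visits: CO, BP, BY, KN, NN, PE, QR, EC, FT, RC, EU, JN, RQ, CF, LK, BO
Reachable nodes: 16 of 20 total.

16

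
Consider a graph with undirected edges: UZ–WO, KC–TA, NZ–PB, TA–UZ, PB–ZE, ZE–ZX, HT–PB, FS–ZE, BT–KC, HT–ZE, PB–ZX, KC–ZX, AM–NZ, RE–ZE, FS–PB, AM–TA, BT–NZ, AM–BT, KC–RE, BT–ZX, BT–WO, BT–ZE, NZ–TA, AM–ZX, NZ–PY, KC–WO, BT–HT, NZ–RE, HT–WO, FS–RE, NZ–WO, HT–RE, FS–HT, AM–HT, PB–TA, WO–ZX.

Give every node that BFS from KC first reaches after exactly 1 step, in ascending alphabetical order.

Level 0: KC
Level 1: BT, RE, TA, WO, ZX
Level 2: AM, FS, HT, NZ, PB, UZ, ZE
Level 3: PY

BT, RE, TA, WO, ZX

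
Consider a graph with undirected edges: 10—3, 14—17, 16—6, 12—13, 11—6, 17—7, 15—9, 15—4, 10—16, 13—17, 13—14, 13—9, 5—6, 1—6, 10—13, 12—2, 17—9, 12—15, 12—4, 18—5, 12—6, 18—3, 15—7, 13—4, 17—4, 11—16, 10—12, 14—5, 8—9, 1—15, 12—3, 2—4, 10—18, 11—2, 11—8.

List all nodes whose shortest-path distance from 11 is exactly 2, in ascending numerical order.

Level 0: 11
Level 1: 2, 6, 8, 16
Level 2: 1, 4, 5, 9, 10, 12
Level 3: 3, 13, 14, 15, 17, 18
Level 4: 7

1, 4, 5, 9, 10, 12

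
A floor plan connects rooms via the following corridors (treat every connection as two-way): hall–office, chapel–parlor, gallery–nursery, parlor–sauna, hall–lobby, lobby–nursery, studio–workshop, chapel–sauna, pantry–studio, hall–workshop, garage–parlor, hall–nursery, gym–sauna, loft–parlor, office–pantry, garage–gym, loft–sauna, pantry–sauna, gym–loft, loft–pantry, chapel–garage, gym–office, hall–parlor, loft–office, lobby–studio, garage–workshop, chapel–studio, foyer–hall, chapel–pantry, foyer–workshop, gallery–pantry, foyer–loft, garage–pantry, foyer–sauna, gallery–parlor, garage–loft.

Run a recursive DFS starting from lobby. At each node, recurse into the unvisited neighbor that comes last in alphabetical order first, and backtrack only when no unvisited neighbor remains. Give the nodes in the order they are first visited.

lobby -> studio -> workshop -> hall -> parlor -> sauna -> pantry -> office -> loft -> gym -> garage -> chapel -> foyer -> gallery -> nursery

Visit lobby
lobby → studio
studio → workshop
workshop → hall
hall → parlor
parlor → sauna
sauna → pantry
pantry → office
office → loft
loft → gym
gym → garage
garage → chapel
loft → foyer
pantry → gallery
gallery → nursery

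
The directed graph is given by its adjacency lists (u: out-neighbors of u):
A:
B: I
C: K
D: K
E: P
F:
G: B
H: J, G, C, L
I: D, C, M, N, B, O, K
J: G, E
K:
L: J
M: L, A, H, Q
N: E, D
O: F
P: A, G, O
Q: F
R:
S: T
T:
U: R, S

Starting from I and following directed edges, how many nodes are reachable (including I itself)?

17

BFS from I visits: I, O, N, M, K, D, C, B, F, E, Q, L, H, A, P, J, G
Reachable nodes: 17 of 21 total.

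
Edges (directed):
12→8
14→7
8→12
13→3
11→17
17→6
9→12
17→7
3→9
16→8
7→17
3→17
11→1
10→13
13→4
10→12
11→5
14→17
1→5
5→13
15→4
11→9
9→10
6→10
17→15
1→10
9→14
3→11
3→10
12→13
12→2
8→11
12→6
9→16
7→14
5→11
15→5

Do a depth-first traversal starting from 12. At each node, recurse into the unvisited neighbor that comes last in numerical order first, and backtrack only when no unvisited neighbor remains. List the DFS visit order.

12 -> 13 -> 4 -> 3 -> 17 -> 15 -> 5 -> 11 -> 9 -> 16 -> 8 -> 14 -> 7 -> 10 -> 1 -> 6 -> 2

Visit 12
12 → 13
13 → 4
13 → 3
3 → 17
17 → 15
15 → 5
5 → 11
11 → 9
9 → 16
16 → 8
9 → 14
14 → 7
9 → 10
11 → 1
17 → 6
12 → 2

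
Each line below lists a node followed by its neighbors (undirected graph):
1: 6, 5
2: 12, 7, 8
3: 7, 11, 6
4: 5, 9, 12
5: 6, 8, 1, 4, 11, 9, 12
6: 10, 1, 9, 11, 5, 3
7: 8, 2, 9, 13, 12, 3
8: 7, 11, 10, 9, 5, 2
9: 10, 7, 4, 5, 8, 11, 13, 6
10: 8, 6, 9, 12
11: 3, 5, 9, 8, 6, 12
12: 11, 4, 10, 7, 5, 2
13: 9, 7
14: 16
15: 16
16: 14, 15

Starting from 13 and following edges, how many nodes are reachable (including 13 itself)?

13

BFS from 13 visits: 13, 7, 9, 2, 3, 8, 12, 4, 5, 6, 10, 11, 1
Reachable nodes: 13 of 16 total.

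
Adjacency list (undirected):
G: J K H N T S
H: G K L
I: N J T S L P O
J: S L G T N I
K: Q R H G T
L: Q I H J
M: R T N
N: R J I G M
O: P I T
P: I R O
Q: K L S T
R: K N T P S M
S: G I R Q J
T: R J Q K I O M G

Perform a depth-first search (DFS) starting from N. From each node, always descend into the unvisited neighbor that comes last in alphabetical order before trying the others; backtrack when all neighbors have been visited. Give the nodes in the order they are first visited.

N -> R -> T -> Q -> S -> J -> L -> I -> P -> O -> H -> K -> G -> M

Visit N
N → R
R → T
T → Q
Q → S
S → J
J → L
L → I
I → P
P → O
L → H
H → K
K → G
T → M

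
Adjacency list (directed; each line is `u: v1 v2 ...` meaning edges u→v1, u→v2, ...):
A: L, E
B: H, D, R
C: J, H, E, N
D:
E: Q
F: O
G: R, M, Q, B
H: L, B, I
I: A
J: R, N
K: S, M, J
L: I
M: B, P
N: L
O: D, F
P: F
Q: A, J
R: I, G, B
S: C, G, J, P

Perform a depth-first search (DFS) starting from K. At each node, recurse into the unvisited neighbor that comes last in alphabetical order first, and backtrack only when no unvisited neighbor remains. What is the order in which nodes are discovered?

Visit K
K → S
S → P
P → F
F → O
O → D
S → J
J → R
R → I
I → A
A → L
A → E
E → Q
R → G
G → M
M → B
B → H
J → N
S → C

K S P F O D J R I A L E Q G M B H N C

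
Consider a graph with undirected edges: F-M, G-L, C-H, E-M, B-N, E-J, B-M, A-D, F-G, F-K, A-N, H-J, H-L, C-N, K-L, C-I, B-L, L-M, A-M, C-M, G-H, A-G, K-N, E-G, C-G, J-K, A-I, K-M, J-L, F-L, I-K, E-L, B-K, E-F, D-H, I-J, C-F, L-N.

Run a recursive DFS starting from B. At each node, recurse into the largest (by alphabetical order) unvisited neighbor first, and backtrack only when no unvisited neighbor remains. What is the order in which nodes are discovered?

B → N → L → M → K → J → I → C → H → G → F → E → A → D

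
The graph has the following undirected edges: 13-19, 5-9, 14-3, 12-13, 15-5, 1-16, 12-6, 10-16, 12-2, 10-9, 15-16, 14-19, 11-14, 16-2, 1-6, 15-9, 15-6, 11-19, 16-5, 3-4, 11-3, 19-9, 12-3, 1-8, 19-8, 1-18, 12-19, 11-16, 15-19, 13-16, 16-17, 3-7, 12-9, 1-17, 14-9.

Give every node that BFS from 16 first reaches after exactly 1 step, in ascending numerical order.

1, 2, 5, 10, 11, 13, 15, 17

Level 0: 16
Level 1: 1, 2, 5, 10, 11, 13, 15, 17
Level 2: 3, 6, 8, 9, 12, 14, 18, 19
Level 3: 4, 7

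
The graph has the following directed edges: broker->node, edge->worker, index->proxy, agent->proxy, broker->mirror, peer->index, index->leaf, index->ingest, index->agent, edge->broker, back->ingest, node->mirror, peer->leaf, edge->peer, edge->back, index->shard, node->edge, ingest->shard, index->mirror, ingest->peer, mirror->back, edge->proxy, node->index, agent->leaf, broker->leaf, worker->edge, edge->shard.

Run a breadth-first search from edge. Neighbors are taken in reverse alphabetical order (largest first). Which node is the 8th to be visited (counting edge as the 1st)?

leaf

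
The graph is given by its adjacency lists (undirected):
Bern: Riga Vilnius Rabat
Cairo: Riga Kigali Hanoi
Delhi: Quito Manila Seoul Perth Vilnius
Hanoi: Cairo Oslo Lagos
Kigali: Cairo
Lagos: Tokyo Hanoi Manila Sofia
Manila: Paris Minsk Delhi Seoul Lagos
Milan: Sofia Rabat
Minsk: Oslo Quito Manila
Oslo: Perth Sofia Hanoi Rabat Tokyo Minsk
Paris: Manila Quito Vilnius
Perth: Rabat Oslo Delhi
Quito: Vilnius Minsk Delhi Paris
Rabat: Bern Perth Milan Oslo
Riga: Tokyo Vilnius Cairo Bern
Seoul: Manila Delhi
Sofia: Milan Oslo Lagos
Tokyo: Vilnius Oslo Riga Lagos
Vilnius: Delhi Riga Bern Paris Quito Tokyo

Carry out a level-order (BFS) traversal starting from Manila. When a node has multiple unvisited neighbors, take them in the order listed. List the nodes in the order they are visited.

Manila, Paris, Minsk, Delhi, Seoul, Lagos, Quito, Vilnius, Oslo, Perth, Tokyo, Hanoi, Sofia, Riga, Bern, Rabat, Cairo, Milan, Kigali

Visit Manila; enqueue Paris, Minsk, Delhi, Seoul, Lagos → queue [Paris, Minsk, Delhi, Seoul, Lagos]
Visit Paris; enqueue Quito, Vilnius → queue [Minsk, Delhi, Seoul, Lagos, Quito, Vilnius]
Visit Minsk; enqueue Oslo → queue [Delhi, Seoul, Lagos, Quito, Vilnius, Oslo]
Visit Delhi; enqueue Perth → queue [Seoul, Lagos, Quito, Vilnius, Oslo, Perth]
Visit Seoul → queue [Lagos, Quito, Vilnius, Oslo, Perth]
Visit Lagos; enqueue Tokyo, Hanoi, Sofia → queue [Quito, Vilnius, Oslo, Perth, Tokyo, Hanoi, Sofia]
Visit Quito → queue [Vilnius, Oslo, Perth, Tokyo, Hanoi, Sofia]
Visit Vilnius; enqueue Riga, Bern → queue [Oslo, Perth, Tokyo, Hanoi, Sofia, Riga, Bern]
Visit Oslo; enqueue Rabat → queue [Perth, Tokyo, Hanoi, Sofia, Riga, Bern, Rabat]
Visit Perth → queue [Tokyo, Hanoi, Sofia, Riga, Bern, Rabat]
Visit Tokyo → queue [Hanoi, Sofia, Riga, Bern, Rabat]
Visit Hanoi; enqueue Cairo → queue [Sofia, Riga, Bern, Rabat, Cairo]
Visit Sofia; enqueue Milan → queue [Riga, Bern, Rabat, Cairo, Milan]
Visit Riga → queue [Bern, Rabat, Cairo, Milan]
Visit Bern → queue [Rabat, Cairo, Milan]
Visit Rabat → queue [Cairo, Milan]
Visit Cairo; enqueue Kigali → queue [Milan, Kigali]
Visit Milan → queue [Kigali]
Visit Kigali → queue []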